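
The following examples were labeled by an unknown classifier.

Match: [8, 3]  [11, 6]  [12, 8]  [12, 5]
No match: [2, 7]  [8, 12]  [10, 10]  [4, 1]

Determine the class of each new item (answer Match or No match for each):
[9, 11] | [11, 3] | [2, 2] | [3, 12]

No match, Match, No match, No match

The common property of the 'Match' items is: first > second AND sum ≥ 9. No 'No match' item has it.
[9, 11]: 9 < 11, 9+11 = 20, lacks this property → No match. [11, 3]: 11 > 3, 11+3 = 14, meets the rule → Match. [2, 2]: 2 = 2, 2+2 = 4, lacks this property → No match. [3, 12]: 3 < 12, 3+12 = 15, lacks this property → No match.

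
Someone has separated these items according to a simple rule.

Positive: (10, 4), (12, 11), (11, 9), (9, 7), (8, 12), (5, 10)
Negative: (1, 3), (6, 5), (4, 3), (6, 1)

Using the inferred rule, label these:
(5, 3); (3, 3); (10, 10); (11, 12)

Negative, Negative, Positive, Positive

The distinguishing property — sum ≥ 14 — holds for all the 'Positive' cases and none of the 'Negative' cases.
(5, 3) — 5+3 = 8, hence Negative.
(3, 3) — 3+3 = 6, hence Negative.
(10, 10) — 10+10 = 20, hence Positive.
(11, 12) — 11+12 = 23, hence Positive.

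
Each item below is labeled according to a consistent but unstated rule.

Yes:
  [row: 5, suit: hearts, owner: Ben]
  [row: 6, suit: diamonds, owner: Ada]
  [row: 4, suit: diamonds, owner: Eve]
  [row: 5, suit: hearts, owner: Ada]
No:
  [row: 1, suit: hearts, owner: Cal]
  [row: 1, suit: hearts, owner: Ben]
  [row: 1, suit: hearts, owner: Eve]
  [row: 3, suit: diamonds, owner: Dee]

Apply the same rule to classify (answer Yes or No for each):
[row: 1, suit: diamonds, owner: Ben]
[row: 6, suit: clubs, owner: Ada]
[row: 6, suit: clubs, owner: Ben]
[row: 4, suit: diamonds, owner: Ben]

No, Yes, Yes, Yes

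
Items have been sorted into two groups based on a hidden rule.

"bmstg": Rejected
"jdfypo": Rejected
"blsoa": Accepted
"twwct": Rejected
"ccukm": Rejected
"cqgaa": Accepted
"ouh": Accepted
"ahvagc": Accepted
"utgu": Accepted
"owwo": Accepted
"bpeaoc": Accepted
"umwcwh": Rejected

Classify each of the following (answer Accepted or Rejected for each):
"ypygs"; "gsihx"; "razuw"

All 'Accepted' examples share one property — has ≥ 2 vowels — and every 'Rejected' example lacks it.
Rejected: "ypygs", since 0 vowels.
Rejected: "gsihx", since 1 vowel.
Accepted: "razuw", since 2 vowels.

Rejected, Rejected, Accepted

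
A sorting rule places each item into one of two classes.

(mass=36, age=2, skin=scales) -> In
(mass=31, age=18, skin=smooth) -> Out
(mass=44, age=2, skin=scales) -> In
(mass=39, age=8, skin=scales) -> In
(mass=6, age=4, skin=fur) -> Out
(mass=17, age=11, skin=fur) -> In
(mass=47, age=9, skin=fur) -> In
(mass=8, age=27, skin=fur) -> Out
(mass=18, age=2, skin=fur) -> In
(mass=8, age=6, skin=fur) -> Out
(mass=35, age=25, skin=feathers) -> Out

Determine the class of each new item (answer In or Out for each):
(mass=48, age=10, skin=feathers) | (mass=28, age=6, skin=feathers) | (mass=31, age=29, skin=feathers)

In, In, Out

The classifier is using: mass ≥ 17 AND age ≤ 11.
(mass=48, age=10, skin=feathers): mass = 48, age = 10, has this property → In. (mass=28, age=6, skin=feathers): mass = 28, age = 6, has this property → In. (mass=31, age=29, skin=feathers): mass = 31, age = 29, does not pass → Out.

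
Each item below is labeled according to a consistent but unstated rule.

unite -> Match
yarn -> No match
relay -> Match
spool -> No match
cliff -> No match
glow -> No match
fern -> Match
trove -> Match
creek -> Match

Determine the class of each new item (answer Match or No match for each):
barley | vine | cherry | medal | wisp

Match, Match, Match, Match, No match

All 'Match' examples share one property — contains 'e' — and every 'No match' example lacks it.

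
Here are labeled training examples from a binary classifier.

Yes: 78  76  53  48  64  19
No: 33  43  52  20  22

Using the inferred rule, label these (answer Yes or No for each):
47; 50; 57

Yes, No, Yes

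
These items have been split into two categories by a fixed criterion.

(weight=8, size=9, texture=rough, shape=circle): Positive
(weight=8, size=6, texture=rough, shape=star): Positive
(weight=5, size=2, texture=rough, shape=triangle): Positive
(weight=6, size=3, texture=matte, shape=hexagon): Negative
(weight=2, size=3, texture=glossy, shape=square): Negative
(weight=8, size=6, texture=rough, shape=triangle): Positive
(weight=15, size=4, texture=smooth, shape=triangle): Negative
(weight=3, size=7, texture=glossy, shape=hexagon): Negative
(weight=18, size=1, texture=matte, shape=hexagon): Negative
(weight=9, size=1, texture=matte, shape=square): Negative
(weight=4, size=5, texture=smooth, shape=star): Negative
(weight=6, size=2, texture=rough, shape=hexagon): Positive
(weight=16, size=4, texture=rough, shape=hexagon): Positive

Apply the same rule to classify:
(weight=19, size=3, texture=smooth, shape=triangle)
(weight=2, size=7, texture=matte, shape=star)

Every 'Positive' example satisfies: texture is rough. None of the 'Negative' examples do.

Negative, Negative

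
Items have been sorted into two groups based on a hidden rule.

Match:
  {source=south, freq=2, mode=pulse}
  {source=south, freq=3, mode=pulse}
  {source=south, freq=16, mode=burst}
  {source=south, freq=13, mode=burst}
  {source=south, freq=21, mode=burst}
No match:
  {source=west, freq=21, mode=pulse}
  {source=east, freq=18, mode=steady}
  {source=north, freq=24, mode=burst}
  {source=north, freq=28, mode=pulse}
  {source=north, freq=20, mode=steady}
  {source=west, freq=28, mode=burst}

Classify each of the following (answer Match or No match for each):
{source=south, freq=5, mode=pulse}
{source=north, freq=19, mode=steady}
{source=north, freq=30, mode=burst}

Match, No match, No match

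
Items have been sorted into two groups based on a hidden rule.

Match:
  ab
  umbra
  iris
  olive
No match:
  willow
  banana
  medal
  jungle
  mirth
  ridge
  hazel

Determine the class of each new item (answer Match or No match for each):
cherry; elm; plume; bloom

Looking at the examples, the only property every 'Match' case has and every 'No match' case lacks is: starts with a vowel.
cherry: starts with 'c' — does not pass, so No match.
elm: starts with 'e' — matches, so Match.
plume: starts with 'p' — does not pass, so No match.
bloom: starts with 'b' — does not pass, so No match.

No match, Match, No match, No match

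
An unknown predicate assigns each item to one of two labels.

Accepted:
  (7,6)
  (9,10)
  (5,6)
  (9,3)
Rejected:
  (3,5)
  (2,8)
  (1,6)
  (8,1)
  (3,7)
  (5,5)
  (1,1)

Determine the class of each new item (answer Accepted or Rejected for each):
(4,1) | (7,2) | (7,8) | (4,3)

The pattern is that an item is 'Accepted' exactly when: sum ≥ 11.
(4,1): 4+1 = 5, doesn't match → Rejected.
(7,2): 7+2 = 9, doesn't match → Rejected.
(7,8): 7+8 = 15, has this property → Accepted.
(4,3): 4+3 = 7, doesn't match → Rejected.

Rejected, Rejected, Accepted, Rejected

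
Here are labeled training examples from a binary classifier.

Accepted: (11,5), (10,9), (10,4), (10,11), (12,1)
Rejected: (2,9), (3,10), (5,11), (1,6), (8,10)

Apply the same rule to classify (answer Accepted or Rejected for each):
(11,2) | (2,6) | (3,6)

Accepted, Rejected, Rejected

Every 'Accepted' example satisfies: first ≥ 9. None of the 'Rejected' examples do.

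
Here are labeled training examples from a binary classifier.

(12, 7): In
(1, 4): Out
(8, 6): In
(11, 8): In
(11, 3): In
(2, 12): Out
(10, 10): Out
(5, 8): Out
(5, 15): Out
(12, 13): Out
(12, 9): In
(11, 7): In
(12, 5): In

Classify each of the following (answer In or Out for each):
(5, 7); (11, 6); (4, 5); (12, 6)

Out, In, Out, In

Rule: first > second. This holds for each 'In' example and fails for each 'Out' one.
(5, 7): Out (5 < 7).
(11, 6): In (11 > 6).
(4, 5): Out (4 < 5).
(12, 6): In (12 > 6).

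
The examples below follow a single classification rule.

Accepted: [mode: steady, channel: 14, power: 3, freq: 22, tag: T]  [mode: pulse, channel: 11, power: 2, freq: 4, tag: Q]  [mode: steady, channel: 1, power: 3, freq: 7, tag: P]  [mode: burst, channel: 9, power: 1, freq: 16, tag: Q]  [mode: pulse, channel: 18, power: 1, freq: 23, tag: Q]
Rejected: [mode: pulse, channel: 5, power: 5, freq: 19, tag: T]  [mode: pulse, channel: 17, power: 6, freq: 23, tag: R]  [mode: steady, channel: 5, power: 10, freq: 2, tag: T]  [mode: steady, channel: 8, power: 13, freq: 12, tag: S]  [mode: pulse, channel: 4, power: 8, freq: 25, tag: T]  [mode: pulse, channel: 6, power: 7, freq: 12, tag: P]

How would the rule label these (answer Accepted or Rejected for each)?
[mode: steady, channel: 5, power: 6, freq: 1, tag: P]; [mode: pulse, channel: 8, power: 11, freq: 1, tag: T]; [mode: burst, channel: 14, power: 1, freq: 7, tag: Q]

Rejected, Rejected, Accepted

The distinguishing property — power ≤ 3 — holds for all the 'Accepted' cases and none of the 'Rejected' cases.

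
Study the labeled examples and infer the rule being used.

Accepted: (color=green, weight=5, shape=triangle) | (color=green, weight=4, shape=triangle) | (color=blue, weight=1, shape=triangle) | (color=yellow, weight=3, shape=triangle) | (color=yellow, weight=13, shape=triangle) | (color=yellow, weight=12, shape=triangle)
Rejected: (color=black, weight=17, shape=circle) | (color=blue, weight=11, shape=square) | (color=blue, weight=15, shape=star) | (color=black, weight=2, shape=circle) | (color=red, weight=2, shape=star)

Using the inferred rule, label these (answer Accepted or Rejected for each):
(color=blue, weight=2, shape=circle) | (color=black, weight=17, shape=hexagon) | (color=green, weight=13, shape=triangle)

A rule that fits every label: shape is triangle — true of each 'Accepted' example, false of each 'Rejected' one.
(color=blue, weight=2, shape=circle): shape is circle, fails this test → Rejected. (color=black, weight=17, shape=hexagon): shape is hexagon, fails this test → Rejected. (color=green, weight=13, shape=triangle): shape is triangle, matches → Accepted.

Rejected, Rejected, Accepted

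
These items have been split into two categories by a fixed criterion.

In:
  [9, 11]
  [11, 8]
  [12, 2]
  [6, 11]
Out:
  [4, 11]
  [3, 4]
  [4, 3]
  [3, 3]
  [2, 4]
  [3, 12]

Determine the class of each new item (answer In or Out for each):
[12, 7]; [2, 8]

A rule that fits every label: first ≥ 6 — true of each 'In' example, false of each 'Out' one.

In, Out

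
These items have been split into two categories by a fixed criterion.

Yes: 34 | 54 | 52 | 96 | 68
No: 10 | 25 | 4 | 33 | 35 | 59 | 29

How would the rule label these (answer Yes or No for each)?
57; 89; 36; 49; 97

Rule: even AND at least 25. This holds for each 'Yes' example and fails for each 'No' one.
57: 57 is odd, 57 ≥ 25 — fails this test, so No. 89: 89 is odd, 89 ≥ 25 — fails this test, so No. 36: 36 is even, 36 ≥ 25 — meets the rule, so Yes. 49: 49 is odd, 49 ≥ 25 — fails this test, so No. 97: 97 is odd, 97 ≥ 25 — fails this test, so No.

No, No, Yes, No, No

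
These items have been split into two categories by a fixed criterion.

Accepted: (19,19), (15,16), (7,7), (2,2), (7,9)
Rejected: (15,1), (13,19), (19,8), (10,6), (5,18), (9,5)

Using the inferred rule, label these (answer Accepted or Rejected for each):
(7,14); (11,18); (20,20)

'Accepted' ⟺ |first − second| ≤ 2.
(7,14): Rejected (|7−14| = 7). (11,18): Rejected (|11−18| = 7). (20,20): Accepted (|20−20| = 0).

Rejected, Rejected, Accepted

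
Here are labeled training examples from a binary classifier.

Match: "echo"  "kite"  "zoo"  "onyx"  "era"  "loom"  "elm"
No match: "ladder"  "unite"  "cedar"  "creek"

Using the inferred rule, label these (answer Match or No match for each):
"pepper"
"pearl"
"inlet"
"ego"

No match, No match, No match, Match

All 'Match' examples share one property — length ≤ 4 — and every 'No match' example lacks it.
"pepper": length 6, does not satisfy this → No match. "pearl": length 5, does not satisfy this → No match. "inlet": length 5, does not satisfy this → No match. "ego": length 3, qualifies → Match.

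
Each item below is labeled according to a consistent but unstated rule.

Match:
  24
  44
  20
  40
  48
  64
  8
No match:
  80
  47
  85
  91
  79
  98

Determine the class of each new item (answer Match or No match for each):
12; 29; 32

Match, No match, Match

A rule that fits every label: even AND at most 64 — true of each 'Match' example, false of each 'No match' one.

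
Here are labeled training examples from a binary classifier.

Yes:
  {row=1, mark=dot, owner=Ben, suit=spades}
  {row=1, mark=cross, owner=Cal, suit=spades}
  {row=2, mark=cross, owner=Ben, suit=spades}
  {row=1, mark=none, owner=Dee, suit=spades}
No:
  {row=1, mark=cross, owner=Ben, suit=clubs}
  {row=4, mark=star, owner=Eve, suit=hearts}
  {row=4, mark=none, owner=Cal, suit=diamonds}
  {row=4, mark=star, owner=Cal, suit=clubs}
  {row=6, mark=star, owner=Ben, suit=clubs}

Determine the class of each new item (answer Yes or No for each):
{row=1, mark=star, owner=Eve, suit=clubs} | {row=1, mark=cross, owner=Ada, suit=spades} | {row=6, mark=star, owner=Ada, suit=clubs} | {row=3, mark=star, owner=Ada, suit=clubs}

No, Yes, No, No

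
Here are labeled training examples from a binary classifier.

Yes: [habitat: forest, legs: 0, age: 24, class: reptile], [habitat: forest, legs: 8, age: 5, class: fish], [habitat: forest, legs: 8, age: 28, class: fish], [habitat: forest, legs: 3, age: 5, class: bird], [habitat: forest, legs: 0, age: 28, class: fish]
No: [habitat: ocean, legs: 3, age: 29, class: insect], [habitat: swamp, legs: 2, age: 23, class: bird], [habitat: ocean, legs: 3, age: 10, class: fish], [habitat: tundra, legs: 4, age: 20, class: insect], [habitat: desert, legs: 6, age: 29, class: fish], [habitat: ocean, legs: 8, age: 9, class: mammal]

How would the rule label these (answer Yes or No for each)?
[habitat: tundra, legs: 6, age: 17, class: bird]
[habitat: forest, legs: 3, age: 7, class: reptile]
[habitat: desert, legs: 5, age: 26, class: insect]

Rule: habitat is forest. This holds for each 'Yes' example and fails for each 'No' one.
No: [habitat: tundra, legs: 6, age: 17, class: bird], since habitat is tundra. Yes: [habitat: forest, legs: 3, age: 7, class: reptile], since habitat is forest. No: [habitat: desert, legs: 5, age: 26, class: insect], since habitat is desert.

No, Yes, No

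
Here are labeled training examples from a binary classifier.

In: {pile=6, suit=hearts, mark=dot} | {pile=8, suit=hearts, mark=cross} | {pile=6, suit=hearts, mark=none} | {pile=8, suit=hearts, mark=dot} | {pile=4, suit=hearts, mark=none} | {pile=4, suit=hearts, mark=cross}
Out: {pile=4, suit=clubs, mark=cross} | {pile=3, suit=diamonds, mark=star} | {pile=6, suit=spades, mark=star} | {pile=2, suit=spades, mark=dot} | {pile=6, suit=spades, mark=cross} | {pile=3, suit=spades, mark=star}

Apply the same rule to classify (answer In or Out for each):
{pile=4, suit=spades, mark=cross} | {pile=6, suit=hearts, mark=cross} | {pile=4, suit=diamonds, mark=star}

Out, In, Out

'In' ⟺ suit is hearts.
Out: {pile=4, suit=spades, mark=cross}, since suit is spades. In: {pile=6, suit=hearts, mark=cross}, since suit is hearts. Out: {pile=4, suit=diamonds, mark=star}, since suit is diamonds.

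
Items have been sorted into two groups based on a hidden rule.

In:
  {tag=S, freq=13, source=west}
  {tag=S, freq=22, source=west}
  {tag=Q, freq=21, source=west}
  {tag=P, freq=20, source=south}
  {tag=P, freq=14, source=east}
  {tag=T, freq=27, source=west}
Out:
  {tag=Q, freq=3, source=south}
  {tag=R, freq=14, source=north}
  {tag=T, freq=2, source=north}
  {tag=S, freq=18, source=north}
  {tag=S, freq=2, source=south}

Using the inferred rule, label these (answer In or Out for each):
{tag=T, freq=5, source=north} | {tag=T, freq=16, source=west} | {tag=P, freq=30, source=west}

A rule that fits every label: source is west OR tag is P — true of each 'In' example, false of each 'Out' one.
{tag=T, freq=5, source=north}: source is north, tag is T — doesn't qualify, so Out.
{tag=T, freq=16, source=west}: source is west, tag is T — meets the rule, so In.
{tag=P, freq=30, source=west}: source is west, tag is P — meets the rule, so In.

Out, In, In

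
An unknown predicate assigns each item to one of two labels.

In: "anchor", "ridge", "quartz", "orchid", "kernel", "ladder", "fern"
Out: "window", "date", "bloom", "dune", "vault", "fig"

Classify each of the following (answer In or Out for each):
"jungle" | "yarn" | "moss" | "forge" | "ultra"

Out, In, Out, In, In

The pattern is that an item is 'In' exactly when: contains 'r'.
"jungle": no 'r', doesn't qualify → Out.
"yarn": has 'r', satisfies this → In.
"moss": no 'r', doesn't qualify → Out.
"forge": has 'r', satisfies this → In.
"ultra": has 'r', satisfies this → In.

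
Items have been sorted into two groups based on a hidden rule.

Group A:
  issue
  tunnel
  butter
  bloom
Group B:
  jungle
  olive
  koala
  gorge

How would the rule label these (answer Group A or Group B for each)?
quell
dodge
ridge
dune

Group A, Group B, Group B, Group B

'Group A' ⟺ has a double letter.
quell: 'll' doubled, checks out → Group A.
dodge: no doubled letter, does not fit → Group B.
ridge: no doubled letter, does not fit → Group B.
dune: no doubled letter, does not fit → Group B.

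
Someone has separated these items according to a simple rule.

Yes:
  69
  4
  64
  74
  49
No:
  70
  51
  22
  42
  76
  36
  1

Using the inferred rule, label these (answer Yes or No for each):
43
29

'Yes' ⟺ ≡ 4 (mod 5).
43 — 43 mod 5 = 3, hence No. 29 — 29 mod 5 = 4, hence Yes.

No, Yes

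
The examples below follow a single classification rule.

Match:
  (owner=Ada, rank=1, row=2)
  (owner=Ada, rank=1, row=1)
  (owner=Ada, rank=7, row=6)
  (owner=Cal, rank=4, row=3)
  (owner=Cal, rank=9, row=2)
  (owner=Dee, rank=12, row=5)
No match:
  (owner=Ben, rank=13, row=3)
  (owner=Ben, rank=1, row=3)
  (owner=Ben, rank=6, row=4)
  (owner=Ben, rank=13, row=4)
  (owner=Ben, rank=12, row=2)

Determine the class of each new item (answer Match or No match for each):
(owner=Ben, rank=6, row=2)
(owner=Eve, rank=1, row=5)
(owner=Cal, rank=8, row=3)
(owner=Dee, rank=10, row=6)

The rule appears to be: owner is not Ben.
(owner=Ben, rank=6, row=2): No match (owner is Ben).
(owner=Eve, rank=1, row=5): Match (owner is Eve).
(owner=Cal, rank=8, row=3): Match (owner is Cal).
(owner=Dee, rank=10, row=6): Match (owner is Dee).

No match, Match, Match, Match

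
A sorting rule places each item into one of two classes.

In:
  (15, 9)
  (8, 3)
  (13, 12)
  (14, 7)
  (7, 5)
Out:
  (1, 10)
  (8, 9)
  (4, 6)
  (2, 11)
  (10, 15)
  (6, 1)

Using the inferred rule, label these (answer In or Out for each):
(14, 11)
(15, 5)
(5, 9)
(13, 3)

In, In, Out, In

The distinguishing property — first > second AND sum ≥ 10 — holds for all the 'In' cases and none of the 'Out' cases.
(14, 11): 14 > 11, 14+11 = 25 — satisfies this, so In. (15, 5): 15 > 5, 15+5 = 20 — satisfies this, so In. (5, 9): 5 < 9, 5+9 = 14 — fails this test, so Out. (13, 3): 13 > 3, 13+3 = 16 — satisfies this, so In.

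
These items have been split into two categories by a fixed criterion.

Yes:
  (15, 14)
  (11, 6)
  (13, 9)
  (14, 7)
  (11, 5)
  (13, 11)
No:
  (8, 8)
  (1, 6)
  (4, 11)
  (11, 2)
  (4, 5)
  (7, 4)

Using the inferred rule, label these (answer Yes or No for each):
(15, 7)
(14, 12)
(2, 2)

The rule appears to be: first > second AND sum ≥ 15.
(15, 7) → 15 > 7, 15+7 = 22 → Yes. (14, 12) → 14 > 12, 14+12 = 26 → Yes. (2, 2) → 2 = 2, 2+2 = 4 → No.

Yes, Yes, No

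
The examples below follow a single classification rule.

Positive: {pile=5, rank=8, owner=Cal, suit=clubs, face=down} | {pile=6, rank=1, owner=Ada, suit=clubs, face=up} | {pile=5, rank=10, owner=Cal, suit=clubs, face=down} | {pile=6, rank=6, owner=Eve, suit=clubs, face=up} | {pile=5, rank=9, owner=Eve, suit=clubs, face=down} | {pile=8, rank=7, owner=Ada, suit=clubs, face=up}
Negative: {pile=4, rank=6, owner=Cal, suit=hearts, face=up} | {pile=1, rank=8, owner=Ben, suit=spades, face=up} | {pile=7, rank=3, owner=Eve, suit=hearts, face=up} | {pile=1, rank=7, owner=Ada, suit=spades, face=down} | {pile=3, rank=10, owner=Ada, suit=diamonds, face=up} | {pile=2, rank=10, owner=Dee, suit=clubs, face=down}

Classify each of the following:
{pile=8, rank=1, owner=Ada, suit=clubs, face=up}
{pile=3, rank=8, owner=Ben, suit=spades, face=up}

'Positive' ⟺ suit is clubs AND pile ≥ 3.
{pile=8, rank=1, owner=Ada, suit=clubs, face=up}: suit is clubs, pile = 8 — checks out, so Positive.
{pile=3, rank=8, owner=Ben, suit=spades, face=up}: suit is spades, pile = 3 — fails this test, so Negative.

Positive, Negative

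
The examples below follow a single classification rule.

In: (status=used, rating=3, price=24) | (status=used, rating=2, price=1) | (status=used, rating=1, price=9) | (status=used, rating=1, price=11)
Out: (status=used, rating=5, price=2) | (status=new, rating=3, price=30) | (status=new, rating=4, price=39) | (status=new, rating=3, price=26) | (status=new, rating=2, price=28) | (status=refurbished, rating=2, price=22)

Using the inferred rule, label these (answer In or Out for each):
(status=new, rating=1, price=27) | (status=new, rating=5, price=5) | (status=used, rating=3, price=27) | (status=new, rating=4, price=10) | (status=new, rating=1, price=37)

Every 'In' example satisfies: status is used AND rating ≤ 3. None of the 'Out' examples do.
(status=new, rating=1, price=27) — status is new, rating = 1, hence Out.
(status=new, rating=5, price=5) — status is new, rating = 5, hence Out.
(status=used, rating=3, price=27) — status is used, rating = 3, hence In.
(status=new, rating=4, price=10) — status is new, rating = 4, hence Out.
(status=new, rating=1, price=37) — status is new, rating = 1, hence Out.

Out, Out, In, Out, Out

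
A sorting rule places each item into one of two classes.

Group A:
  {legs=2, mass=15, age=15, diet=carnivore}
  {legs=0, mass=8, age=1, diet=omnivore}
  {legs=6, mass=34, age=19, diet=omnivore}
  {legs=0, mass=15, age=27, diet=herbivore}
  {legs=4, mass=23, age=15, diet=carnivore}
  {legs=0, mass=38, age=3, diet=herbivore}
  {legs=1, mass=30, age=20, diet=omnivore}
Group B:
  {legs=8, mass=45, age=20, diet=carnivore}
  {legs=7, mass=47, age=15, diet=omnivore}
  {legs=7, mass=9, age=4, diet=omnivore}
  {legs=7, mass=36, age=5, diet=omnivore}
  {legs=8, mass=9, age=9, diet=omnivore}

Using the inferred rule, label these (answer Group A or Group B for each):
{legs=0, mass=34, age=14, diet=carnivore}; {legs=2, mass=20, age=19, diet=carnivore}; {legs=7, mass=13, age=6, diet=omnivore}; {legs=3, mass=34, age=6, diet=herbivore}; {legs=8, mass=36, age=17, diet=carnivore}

All 'Group A' examples share one property — legs ≤ 6 — and every 'Group B' example lacks it.
Group A: {legs=0, mass=34, age=14, diet=carnivore}, since legs = 0. Group A: {legs=2, mass=20, age=19, diet=carnivore}, since legs = 2. Group B: {legs=7, mass=13, age=6, diet=omnivore}, since legs = 7. Group A: {legs=3, mass=34, age=6, diet=herbivore}, since legs = 3. Group B: {legs=8, mass=36, age=17, diet=carnivore}, since legs = 8.

Group A, Group A, Group B, Group A, Group B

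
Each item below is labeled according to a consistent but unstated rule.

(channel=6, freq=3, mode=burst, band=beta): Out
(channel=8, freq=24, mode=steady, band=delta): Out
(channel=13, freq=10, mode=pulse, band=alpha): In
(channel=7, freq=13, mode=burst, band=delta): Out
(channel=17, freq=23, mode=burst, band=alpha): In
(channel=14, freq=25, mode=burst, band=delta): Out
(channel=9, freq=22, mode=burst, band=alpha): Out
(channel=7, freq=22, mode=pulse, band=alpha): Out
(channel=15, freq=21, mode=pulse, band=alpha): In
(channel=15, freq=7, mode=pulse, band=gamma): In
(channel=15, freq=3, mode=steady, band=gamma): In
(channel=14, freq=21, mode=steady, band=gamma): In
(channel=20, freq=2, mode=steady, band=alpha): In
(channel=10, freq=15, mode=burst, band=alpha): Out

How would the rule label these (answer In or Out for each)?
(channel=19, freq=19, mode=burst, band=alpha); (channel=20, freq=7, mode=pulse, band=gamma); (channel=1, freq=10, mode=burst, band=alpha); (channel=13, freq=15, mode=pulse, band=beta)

In, In, Out, In

The simplest hypothesis consistent with all the labels is: channel ≥ 13 AND freq ≤ 23.
(channel=19, freq=19, mode=burst, band=alpha): channel = 19, freq = 19 — qualifies, so In. (channel=20, freq=7, mode=pulse, band=gamma): channel = 20, freq = 7 — qualifies, so In. (channel=1, freq=10, mode=burst, band=alpha): channel = 1, freq = 10 — fails this test, so Out. (channel=13, freq=15, mode=pulse, band=beta): channel = 13, freq = 15 — qualifies, so In.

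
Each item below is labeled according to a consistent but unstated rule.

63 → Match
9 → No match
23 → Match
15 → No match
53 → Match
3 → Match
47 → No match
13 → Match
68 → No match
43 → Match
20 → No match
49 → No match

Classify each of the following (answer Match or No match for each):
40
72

Rule: ends in digit 3. This holds for each 'Match' example and fails for each 'No match' one.
No match: 40, since last digit 0. No match: 72, since last digit 2.

No match, No match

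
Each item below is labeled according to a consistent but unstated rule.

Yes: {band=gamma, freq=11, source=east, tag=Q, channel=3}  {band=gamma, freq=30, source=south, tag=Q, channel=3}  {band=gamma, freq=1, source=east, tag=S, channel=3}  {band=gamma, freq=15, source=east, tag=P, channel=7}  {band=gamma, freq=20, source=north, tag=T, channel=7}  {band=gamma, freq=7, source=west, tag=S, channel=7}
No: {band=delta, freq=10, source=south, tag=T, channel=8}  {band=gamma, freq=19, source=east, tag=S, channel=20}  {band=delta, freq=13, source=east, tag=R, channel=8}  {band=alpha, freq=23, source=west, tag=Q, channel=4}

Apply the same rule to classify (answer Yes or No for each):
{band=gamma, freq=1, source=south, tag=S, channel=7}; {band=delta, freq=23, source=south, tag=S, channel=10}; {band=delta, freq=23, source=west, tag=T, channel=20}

Yes, No, No

Rule: channel is odd. This holds for each 'Yes' example and fails for each 'No' one.
Yes: {band=gamma, freq=1, source=south, tag=S, channel=7}, since channel = 7.
No: {band=delta, freq=23, source=south, tag=S, channel=10}, since channel = 10.
No: {band=delta, freq=23, source=west, tag=T, channel=20}, since channel = 20.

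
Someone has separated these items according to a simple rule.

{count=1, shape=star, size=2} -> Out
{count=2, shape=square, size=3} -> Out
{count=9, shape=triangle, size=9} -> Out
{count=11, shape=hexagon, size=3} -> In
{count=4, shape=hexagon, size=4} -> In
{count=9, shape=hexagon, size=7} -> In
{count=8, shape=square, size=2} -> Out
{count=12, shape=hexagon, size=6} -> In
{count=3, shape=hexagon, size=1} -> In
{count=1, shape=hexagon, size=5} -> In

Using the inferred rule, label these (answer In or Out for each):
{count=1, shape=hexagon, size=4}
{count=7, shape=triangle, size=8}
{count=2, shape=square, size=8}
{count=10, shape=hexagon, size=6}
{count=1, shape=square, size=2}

In, Out, Out, In, Out

Comparing the two groups points to one rule — shape is hexagon.
{count=1, shape=hexagon, size=4} → shape is hexagon → In. {count=7, shape=triangle, size=8} → shape is triangle → Out. {count=2, shape=square, size=8} → shape is square → Out. {count=10, shape=hexagon, size=6} → shape is hexagon → In. {count=1, shape=square, size=2} → shape is square → Out.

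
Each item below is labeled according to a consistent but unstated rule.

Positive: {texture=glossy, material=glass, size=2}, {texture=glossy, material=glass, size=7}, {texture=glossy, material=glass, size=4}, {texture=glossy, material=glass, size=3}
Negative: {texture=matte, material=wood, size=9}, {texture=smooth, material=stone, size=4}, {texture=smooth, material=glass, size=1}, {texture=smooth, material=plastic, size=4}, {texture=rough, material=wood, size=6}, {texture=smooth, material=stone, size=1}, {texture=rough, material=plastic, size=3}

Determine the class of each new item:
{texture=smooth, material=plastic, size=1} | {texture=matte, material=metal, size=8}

The rule appears to be: texture is glossy.
{texture=smooth, material=plastic, size=1} — texture is smooth, hence Negative. {texture=matte, material=metal, size=8} — texture is matte, hence Negative.

Negative, Negative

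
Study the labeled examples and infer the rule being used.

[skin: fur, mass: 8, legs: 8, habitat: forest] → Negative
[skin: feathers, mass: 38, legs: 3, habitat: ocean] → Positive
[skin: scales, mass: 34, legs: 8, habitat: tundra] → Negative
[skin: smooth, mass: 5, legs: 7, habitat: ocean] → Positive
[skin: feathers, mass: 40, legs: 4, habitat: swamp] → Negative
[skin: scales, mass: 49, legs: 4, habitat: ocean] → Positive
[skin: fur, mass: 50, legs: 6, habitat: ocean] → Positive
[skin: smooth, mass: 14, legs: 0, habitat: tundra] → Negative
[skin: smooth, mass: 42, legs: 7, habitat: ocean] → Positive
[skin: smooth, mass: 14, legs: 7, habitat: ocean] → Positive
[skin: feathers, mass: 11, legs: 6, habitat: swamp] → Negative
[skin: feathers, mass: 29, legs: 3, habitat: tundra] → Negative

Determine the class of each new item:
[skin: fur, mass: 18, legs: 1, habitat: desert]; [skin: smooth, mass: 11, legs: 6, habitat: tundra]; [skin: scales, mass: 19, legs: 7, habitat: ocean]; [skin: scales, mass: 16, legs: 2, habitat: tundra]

Negative, Negative, Positive, Negative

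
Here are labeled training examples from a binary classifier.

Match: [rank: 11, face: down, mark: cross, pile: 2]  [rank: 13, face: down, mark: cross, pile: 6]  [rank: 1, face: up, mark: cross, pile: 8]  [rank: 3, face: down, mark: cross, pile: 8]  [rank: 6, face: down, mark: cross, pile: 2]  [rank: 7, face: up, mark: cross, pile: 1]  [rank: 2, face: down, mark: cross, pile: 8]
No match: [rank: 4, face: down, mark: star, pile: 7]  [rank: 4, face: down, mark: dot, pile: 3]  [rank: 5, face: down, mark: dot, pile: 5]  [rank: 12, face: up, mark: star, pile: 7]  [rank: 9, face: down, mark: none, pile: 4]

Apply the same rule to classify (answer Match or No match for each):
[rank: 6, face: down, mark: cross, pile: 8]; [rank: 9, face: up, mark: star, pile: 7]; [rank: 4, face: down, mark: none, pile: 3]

Match, No match, No match

The simplest hypothesis consistent with all the labels is: mark is cross.
[rank: 6, face: down, mark: cross, pile: 8]: Match (mark is cross). [rank: 9, face: up, mark: star, pile: 7]: No match (mark is star). [rank: 4, face: down, mark: none, pile: 3]: No match (mark is none).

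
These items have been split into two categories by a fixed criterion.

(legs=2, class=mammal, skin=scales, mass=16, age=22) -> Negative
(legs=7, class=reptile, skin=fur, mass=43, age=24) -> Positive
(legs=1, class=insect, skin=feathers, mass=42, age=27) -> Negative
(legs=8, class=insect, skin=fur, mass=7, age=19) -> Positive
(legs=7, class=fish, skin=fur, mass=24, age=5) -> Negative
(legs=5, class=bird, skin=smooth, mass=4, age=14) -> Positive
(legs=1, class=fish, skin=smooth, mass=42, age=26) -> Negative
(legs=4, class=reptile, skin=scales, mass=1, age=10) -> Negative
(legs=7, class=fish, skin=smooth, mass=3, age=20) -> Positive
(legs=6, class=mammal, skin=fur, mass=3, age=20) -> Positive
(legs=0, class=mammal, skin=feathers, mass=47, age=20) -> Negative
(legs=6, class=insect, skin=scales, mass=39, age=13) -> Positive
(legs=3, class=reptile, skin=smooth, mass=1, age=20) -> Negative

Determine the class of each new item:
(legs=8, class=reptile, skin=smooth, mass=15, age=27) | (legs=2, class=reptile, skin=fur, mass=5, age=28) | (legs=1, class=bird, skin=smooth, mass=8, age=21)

Positive, Negative, Negative

One predicate separates the groups cleanly: legs ≥ 4 AND age ≥ 13.
(legs=8, class=reptile, skin=smooth, mass=15, age=27): legs = 8, age = 27, meets the rule → Positive. (legs=2, class=reptile, skin=fur, mass=5, age=28): legs = 2, age = 28, does not satisfy this → Negative. (legs=1, class=bird, skin=smooth, mass=8, age=21): legs = 1, age = 21, does not satisfy this → Negative.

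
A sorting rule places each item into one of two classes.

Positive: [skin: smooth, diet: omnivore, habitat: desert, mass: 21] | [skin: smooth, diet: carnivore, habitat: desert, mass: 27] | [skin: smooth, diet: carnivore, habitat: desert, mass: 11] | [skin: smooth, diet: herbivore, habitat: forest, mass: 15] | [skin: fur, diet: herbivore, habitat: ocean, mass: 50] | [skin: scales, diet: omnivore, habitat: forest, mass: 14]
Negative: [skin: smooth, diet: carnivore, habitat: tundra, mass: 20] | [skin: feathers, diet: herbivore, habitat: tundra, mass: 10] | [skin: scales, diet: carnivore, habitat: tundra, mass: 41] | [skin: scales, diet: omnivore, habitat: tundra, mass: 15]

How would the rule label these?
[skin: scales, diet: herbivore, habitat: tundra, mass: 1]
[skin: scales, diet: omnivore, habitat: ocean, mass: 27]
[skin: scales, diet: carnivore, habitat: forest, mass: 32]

One predicate separates the groups cleanly: habitat is not tundra.
[skin: scales, diet: herbivore, habitat: tundra, mass: 1] — habitat is tundra, hence Negative. [skin: scales, diet: omnivore, habitat: ocean, mass: 27] — habitat is ocean, hence Positive. [skin: scales, diet: carnivore, habitat: forest, mass: 32] — habitat is forest, hence Positive.

Negative, Positive, Positive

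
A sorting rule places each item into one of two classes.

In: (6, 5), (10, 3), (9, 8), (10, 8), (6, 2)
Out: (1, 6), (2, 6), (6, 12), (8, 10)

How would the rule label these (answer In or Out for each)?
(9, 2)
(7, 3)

The simplest hypothesis consistent with all the labels is: first > second.
In: (9, 2), since 9 > 2.
In: (7, 3), since 7 > 3.

In, In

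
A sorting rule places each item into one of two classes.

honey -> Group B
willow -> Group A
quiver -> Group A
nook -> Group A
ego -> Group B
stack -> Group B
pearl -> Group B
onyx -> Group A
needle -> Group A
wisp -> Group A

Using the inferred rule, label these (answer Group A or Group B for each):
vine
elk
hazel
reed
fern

Group A, Group B, Group B, Group A, Group A

The pattern is that an item is 'Group A' exactly when: even length.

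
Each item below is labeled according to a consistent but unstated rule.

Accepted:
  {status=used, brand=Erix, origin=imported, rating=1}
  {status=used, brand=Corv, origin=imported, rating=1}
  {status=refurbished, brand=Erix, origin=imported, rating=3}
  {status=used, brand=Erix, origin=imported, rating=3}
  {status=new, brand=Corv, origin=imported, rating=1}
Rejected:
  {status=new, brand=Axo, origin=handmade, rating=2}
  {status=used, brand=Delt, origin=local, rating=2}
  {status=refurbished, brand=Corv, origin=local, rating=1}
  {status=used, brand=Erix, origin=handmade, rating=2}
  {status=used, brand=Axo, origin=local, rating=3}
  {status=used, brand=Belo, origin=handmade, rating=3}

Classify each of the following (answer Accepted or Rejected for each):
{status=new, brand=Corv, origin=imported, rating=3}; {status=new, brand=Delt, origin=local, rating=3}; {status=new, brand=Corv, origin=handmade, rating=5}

One predicate separates the groups cleanly: origin is imported.
Accepted: {status=new, brand=Corv, origin=imported, rating=3}, since origin is imported.
Rejected: {status=new, brand=Delt, origin=local, rating=3}, since origin is local.
Rejected: {status=new, brand=Corv, origin=handmade, rating=5}, since origin is handmade.

Accepted, Rejected, Rejected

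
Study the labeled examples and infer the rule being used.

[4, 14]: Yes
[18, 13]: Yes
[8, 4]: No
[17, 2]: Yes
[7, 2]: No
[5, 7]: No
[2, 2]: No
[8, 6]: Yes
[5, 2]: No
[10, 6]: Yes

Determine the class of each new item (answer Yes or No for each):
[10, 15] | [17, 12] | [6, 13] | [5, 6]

'Yes' ⟺ sum ≥ 14.
[10, 15]: 10+15 = 25 — meets the rule, so Yes. [17, 12]: 17+12 = 29 — meets the rule, so Yes. [6, 13]: 6+13 = 19 — meets the rule, so Yes. [5, 6]: 5+6 = 11 — doesn't match, so No.

Yes, Yes, Yes, No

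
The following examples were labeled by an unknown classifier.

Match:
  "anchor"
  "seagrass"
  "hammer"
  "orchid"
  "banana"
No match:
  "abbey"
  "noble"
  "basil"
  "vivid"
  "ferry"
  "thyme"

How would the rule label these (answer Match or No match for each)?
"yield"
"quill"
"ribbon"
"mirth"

The rule appears to be: even length.
"yield" — length 5, hence No match. "quill" — length 5, hence No match. "ribbon" — length 6, hence Match. "mirth" — length 5, hence No match.

No match, No match, Match, No match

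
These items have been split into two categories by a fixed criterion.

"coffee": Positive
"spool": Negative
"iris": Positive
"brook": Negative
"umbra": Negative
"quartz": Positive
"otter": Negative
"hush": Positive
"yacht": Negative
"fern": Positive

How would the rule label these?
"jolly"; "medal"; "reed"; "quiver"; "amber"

The rule appears to be: even length.
"jolly" — length 5, hence Negative.
"medal" — length 5, hence Negative.
"reed" — length 4, hence Positive.
"quiver" — length 6, hence Positive.
"amber" — length 5, hence Negative.

Negative, Negative, Positive, Positive, Negative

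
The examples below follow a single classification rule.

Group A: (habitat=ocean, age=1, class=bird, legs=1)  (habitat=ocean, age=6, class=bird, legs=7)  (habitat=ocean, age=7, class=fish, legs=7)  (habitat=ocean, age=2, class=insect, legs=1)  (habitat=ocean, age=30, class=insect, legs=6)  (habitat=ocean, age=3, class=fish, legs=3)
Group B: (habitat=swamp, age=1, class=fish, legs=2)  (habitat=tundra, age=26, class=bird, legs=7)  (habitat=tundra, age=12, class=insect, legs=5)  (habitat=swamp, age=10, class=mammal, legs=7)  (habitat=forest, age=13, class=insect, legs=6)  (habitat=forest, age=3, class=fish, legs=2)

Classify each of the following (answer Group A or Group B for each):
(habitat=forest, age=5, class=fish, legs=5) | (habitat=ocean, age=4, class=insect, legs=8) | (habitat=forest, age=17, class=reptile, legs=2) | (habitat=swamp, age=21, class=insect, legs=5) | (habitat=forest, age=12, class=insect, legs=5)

One predicate separates the groups cleanly: habitat is ocean.
(habitat=forest, age=5, class=fish, legs=5) — habitat is forest, hence Group B.
(habitat=ocean, age=4, class=insect, legs=8) — habitat is ocean, hence Group A.
(habitat=forest, age=17, class=reptile, legs=2) — habitat is forest, hence Group B.
(habitat=swamp, age=21, class=insect, legs=5) — habitat is swamp, hence Group B.
(habitat=forest, age=12, class=insect, legs=5) — habitat is forest, hence Group B.

Group B, Group A, Group B, Group B, Group B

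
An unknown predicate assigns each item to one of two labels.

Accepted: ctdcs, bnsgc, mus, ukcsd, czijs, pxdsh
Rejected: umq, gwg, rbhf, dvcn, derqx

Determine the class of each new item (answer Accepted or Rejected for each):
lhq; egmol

Rejected, Rejected

The common property of the 'Accepted' items is: contains 's'. No 'Rejected' item has it.
lhq → no 's' → Rejected.
egmol → no 's' → Rejected.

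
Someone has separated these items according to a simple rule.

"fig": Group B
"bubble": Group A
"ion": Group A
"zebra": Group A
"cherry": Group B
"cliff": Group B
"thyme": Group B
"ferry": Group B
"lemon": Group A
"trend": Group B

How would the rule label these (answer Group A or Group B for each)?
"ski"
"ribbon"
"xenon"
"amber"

A rule that fits every label: has ≥ 2 vowels — true of each 'Group A' example, false of each 'Group B' one.
"ski" — 1 vowel, hence Group B. "ribbon" — 2 vowels, hence Group A. "xenon" — 2 vowels, hence Group A. "amber" — 2 vowels, hence Group A.

Group B, Group A, Group A, Group A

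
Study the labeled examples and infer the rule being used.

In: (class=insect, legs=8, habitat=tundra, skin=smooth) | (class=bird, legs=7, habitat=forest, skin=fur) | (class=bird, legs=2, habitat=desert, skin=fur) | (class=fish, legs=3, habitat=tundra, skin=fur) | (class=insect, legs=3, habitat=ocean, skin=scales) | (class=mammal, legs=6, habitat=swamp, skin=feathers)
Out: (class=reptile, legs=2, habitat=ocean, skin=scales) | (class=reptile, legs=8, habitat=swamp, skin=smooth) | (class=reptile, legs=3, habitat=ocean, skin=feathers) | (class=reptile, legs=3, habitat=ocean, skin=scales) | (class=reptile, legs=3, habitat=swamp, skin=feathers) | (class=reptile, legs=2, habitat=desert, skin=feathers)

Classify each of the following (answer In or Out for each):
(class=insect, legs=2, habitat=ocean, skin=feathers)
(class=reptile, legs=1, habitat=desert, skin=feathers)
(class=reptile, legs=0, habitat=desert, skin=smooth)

The rule appears to be: class is not reptile.

In, Out, Out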